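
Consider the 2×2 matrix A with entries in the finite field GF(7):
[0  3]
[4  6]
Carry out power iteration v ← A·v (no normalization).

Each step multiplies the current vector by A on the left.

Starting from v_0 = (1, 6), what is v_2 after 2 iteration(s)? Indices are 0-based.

v_2 = (1, 4)

v_0 = (1, 6).
v_1 = A·v_0 = (4, 5).
v_2 = A·v_1 = (1, 4).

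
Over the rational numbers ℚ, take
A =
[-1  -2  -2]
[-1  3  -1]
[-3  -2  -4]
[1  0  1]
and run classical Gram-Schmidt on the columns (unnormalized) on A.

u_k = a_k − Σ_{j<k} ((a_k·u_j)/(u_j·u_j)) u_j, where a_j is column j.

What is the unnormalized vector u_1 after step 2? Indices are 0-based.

u_1 = (-19/12, 41/12, -3/4, -5/12)

Step 1: u_0 = a_0 = (-1, -1, -3, 1).
Step 2: u_1 = a_1 − (5/12)·u_0 = (-19/12, 41/12, -3/4, -5/12).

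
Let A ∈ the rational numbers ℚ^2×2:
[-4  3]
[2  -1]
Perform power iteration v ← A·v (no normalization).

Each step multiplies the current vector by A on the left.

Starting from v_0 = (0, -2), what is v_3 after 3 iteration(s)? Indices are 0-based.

v_0 = (0, -2).
v_1 = A·v_0 = (-6, 2).
v_2 = A·v_1 = (30, -14).
v_3 = A·v_2 = (-162, 74).

v_3 = (-162, 74)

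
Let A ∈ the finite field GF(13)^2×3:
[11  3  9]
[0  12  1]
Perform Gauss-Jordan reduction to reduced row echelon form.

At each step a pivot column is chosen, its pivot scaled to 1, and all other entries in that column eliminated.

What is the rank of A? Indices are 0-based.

rank = 2

pivot(0,0)=11: scale R0 → (1, 5, 2)
pivot(1,1)=12: scale R1 → (0, 1, 12)
  clear (0,1): R0 −= (5)R1 → (1, 0, 7)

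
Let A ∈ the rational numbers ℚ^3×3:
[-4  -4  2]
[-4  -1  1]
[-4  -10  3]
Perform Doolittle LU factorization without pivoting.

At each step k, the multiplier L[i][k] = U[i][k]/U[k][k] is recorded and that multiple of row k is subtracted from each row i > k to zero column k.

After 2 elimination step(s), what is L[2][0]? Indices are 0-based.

Step 1: pivot at (0,0) is -4.
  row1 ← row1 − (1)·row0  ⇒  L[1][0]=1, U row1=(0, 3, -1)
  row2 ← row2 − (1)·row0  ⇒  L[2][0]=1, U row2=(0, -6, 1)
Step 2: pivot at (1,1) is 3.
  row2 ← row2 − (-2)·row1  ⇒  L[2][1]=-2, U row2=(0, 0, -1)

L[2][0] = 1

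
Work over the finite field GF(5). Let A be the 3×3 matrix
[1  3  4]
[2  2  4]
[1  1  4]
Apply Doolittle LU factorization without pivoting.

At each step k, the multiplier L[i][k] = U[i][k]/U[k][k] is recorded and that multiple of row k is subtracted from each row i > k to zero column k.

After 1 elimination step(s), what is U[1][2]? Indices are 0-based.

U[1][2] = 1

k=0: U[0][0]=1
  eliminate (1,0): mult=2, new row 1: (0, 1, 1); set L[1][0]=2
  eliminate (2,0): mult=1, new row 2: (0, 3, 0); set L[2][0]=1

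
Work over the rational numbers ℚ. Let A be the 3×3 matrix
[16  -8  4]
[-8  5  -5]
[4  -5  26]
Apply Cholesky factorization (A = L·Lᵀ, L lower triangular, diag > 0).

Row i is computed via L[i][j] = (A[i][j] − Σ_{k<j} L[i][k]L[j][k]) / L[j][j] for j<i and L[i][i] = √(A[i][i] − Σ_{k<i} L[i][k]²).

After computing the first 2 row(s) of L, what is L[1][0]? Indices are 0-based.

L[1][0] = -2

Step 1: L[0][0] = √(16) = 4.
  L[1][0] = (-8) / L[0][0] = -2.
Step 2: L[1][1] = √(1) = 1.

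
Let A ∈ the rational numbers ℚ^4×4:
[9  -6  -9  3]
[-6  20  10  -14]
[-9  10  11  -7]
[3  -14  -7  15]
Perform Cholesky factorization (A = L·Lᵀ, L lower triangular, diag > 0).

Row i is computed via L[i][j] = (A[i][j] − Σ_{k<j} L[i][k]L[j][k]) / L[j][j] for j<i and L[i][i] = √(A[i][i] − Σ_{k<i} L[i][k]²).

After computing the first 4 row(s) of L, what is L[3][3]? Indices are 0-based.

Step 1: L[0][0] = √(9) = 3.
  L[1][0] = (-6) / L[0][0] = -2.
Step 2: L[1][1] = √(16) = 4.
  L[2][0] = (-9) / L[0][0] = -3.
  L[2][1] = (4) / L[1][1] = 1.
Step 3: L[2][2] = √(1) = 1.
  L[3][0] = (3) / L[0][0] = 1.
  L[3][1] = (-12) / L[1][1] = -3.
  L[3][2] = (-1) / L[2][2] = -1.
Step 4: L[3][3] = √(4) = 2.

L[3][3] = 2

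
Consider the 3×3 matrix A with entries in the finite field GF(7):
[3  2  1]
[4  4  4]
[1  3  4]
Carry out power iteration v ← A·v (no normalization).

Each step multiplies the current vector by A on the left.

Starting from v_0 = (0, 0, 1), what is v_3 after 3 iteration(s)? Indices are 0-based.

v_0 = (0, 0, 1).
v_1 = A·v_0 = (1, 4, 4).
v_2 = A·v_1 = (1, 1, 1).
v_3 = A·v_2 = (6, 5, 1).

v_3 = (6, 5, 1)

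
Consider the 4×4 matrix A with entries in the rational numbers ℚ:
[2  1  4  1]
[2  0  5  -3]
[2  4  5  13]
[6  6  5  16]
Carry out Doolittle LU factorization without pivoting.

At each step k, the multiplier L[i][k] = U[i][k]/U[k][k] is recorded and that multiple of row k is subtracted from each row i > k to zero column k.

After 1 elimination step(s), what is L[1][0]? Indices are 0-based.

Step 1: pivot at (0,0) is 2.
  row1 ← row1 − (1)·row0  ⇒  L[1][0]=1, U row1=(0, -1, 1, -4)
  row2 ← row2 − (1)·row0  ⇒  L[2][0]=1, U row2=(0, 3, 1, 12)
  row3 ← row3 − (3)·row0  ⇒  L[3][0]=3, U row3=(0, 3, -7, 13)

L[1][0] = 1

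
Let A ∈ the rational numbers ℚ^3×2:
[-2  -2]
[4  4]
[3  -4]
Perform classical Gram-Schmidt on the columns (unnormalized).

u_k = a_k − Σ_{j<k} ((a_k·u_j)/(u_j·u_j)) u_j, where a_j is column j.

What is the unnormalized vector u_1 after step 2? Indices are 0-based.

Step 1: u_0 = a_0 = (-2, 4, 3).
Step 2: u_1 = a_1 − (8/29)·u_0 = (-42/29, 84/29, -140/29).

u_1 = (-42/29, 84/29, -140/29)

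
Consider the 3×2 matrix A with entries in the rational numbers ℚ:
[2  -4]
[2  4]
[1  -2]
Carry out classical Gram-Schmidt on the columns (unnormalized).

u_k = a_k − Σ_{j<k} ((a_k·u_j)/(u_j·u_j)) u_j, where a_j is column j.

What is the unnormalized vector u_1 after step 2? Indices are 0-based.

u_1 = (-32/9, 40/9, -16/9)

Step 1: u_0 = a_0 = (2, 2, 1).
Step 2: u_1 = a_1 − (-2/9)·u_0 = (-32/9, 40/9, -16/9).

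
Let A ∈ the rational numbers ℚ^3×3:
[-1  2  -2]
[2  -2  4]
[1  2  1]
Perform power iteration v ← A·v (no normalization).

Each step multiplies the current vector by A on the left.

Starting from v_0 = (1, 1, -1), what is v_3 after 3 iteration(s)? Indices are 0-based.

v_0 = (1, 1, -1).
v_1 = A·v_0 = (3, -4, 2).
v_2 = A·v_1 = (-15, 22, -3).
v_3 = A·v_2 = (65, -86, 26).

v_3 = (65, -86, 26)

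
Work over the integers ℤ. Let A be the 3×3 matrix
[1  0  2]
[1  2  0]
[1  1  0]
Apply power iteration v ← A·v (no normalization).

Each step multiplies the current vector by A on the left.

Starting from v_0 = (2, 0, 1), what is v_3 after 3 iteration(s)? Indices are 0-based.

v_3 = (20, 24, 16)

v_0 = (2, 0, 1).
v_1 = A·v_0 = (4, 2, 2).
v_2 = A·v_1 = (8, 8, 6).
v_3 = A·v_2 = (20, 24, 16).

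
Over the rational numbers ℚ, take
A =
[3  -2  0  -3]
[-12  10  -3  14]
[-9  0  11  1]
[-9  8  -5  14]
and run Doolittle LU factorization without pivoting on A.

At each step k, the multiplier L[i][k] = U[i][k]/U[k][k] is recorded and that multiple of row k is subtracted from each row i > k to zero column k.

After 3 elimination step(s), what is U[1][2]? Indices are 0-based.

U[1][2] = -3

[col 0] pivot 3
  R1 -= -4*R0 → (0, 2, -3, 2)  (L[1][0] := -4)
  R2 -= -3*R0 → (0, -6, 11, -8)  (L[2][0] := -3)
  R3 -= -3*R0 → (0, 2, -5, 5)  (L[3][0] := -3)
[col 1] pivot 2
  R2 -= -3*R1 → (0, 0, 2, -2)  (L[2][1] := -3)
  R3 -= 1*R1 → (0, 0, -2, 3)  (L[3][1] := 1)
[col 2] pivot 2
  R3 -= -1*R2 → (0, 0, 0, 1)  (L[3][2] := -1)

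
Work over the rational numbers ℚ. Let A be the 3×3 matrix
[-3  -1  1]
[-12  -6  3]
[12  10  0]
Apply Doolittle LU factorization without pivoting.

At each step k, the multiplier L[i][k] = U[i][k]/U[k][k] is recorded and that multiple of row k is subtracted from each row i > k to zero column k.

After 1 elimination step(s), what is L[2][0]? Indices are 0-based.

k=0: U[0][0]=-3
  eliminate (1,0): mult=4, new row 1: (0, -2, -1); set L[1][0]=4
  eliminate (2,0): mult=-4, new row 2: (0, 6, 4); set L[2][0]=-4

L[2][0] = -4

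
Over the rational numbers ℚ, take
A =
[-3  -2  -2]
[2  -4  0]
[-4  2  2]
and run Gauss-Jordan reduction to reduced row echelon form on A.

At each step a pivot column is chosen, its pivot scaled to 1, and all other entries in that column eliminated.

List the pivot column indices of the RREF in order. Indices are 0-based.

pivot columns: 0, 1, 2

step 1: normalize row 0 (÷-3) = (1, 2/3, 2/3)
  row 1: subtract 2×row0 = (0, -16/3, -4/3)
  row 2: subtract -4×row0 = (0, 14/3, 14/3)
step 2: normalize row 1 (÷-16/3) = (0, 1, 1/4)
  row 0: subtract 2/3×row1 = (1, 0, 1/2)
  row 2: subtract 14/3×row1 = (0, 0, 7/2)
step 3: normalize row 2 (÷7/2) = (0, 0, 1)
  row 0: subtract 1/2×row2 = (1, 0, 0)
  row 1: subtract 1/4×row2 = (0, 1, 0)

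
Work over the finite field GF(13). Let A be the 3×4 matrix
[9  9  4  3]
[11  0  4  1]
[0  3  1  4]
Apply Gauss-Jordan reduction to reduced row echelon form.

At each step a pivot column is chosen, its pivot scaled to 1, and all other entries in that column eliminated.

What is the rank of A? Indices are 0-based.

rank = 3

[1] R0 /= 9  ⇒  (1, 1, 12, 9)
     R1 -= 11·R0  ⇒  (0, 2, 2, 6)
[2] R1 /= 2  ⇒  (0, 1, 1, 3)
     R0 -= 1·R1  ⇒  (1, 0, 11, 6)
     R2 -= 3·R1  ⇒  (0, 0, 11, 8)
[3] R2 /= 11  ⇒  (0, 0, 1, 9)
     R0 -= 11·R2  ⇒  (1, 0, 0, 11)
     R1 -= 1·R2  ⇒  (0, 1, 0, 7)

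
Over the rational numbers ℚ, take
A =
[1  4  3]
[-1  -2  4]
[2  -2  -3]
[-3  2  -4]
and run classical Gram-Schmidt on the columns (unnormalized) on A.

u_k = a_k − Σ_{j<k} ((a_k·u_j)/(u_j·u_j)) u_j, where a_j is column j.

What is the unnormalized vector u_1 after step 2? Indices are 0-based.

Step 1: u_0 = a_0 = (1, -1, 2, -3).
Step 2: u_1 = a_1 − (-4/15)·u_0 = (64/15, -34/15, -22/15, 6/5).

u_1 = (64/15, -34/15, -22/15, 6/5)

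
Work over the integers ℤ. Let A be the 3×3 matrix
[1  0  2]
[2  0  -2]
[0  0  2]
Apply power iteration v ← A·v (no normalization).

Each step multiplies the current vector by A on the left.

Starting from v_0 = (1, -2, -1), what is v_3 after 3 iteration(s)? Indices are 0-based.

v_3 = (-13, -2, -8)

v_0 = (1, -2, -1).
v_1 = A·v_0 = (-1, 4, -2).
v_2 = A·v_1 = (-5, 2, -4).
v_3 = A·v_2 = (-13, -2, -8).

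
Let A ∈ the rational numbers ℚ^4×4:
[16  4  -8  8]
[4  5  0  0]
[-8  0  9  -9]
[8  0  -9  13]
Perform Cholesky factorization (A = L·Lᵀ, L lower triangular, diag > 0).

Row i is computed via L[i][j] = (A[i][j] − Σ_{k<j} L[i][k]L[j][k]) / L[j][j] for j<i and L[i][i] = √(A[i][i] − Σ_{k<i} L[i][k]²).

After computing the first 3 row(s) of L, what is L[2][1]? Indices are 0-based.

L[2][1] = 1

Step 1: L[0][0] = √(16) = 4.
  L[1][0] = (4) / L[0][0] = 1.
Step 2: L[1][1] = √(4) = 2.
  L[2][0] = (-8) / L[0][0] = -2.
  L[2][1] = (2) / L[1][1] = 1.
Step 3: L[2][2] = √(4) = 2.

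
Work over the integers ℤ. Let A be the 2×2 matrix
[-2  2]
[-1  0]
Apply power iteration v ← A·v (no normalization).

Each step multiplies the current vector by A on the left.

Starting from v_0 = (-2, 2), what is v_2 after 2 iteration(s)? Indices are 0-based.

v_2 = (-12, -8)

v_0 = (-2, 2).
v_1 = A·v_0 = (8, 2).
v_2 = A·v_1 = (-12, -8).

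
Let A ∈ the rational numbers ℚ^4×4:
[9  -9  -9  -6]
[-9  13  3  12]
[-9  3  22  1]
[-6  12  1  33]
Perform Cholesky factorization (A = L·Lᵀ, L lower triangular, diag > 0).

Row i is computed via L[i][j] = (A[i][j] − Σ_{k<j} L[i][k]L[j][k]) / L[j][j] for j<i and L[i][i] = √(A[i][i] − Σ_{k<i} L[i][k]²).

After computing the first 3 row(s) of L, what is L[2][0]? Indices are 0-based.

Step 1: L[0][0] = √(9) = 3.
  L[1][0] = (-9) / L[0][0] = -3.
Step 2: L[1][1] = √(4) = 2.
  L[2][0] = (-9) / L[0][0] = -3.
  L[2][1] = (-6) / L[1][1] = -3.
Step 3: L[2][2] = √(4) = 2.

L[2][0] = -3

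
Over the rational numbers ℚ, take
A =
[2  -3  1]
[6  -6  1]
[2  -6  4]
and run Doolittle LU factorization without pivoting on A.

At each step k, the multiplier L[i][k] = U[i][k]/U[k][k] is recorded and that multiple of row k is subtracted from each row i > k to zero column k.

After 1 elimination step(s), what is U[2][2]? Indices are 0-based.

U[2][2] = 3

k=0: U[0][0]=2
  eliminate (1,0): mult=3, new row 1: (0, 3, -2); set L[1][0]=3
  eliminate (2,0): mult=1, new row 2: (0, -3, 3); set L[2][0]=1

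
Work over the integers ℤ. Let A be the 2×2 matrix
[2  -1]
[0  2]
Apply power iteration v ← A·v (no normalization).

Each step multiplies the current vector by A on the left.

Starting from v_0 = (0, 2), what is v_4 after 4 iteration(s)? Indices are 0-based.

v_0 = (0, 2).
v_1 = A·v_0 = (-2, 4).
v_2 = A·v_1 = (-8, 8).
v_3 = A·v_2 = (-24, 16).
v_4 = A·v_3 = (-64, 32).

v_4 = (-64, 32)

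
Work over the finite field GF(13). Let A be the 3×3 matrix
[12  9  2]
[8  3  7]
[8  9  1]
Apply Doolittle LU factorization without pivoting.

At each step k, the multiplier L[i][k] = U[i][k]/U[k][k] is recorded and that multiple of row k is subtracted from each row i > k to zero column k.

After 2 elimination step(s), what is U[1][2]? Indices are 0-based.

[col 0] pivot 12
  R1 -= 5*R0 → (0, 10, 10)  (L[1][0] := 5)
  R2 -= 5*R0 → (0, 3, 4)  (L[2][0] := 5)
[col 1] pivot 10
  R2 -= 12*R1 → (0, 0, 1)  (L[2][1] := 12)

U[1][2] = 10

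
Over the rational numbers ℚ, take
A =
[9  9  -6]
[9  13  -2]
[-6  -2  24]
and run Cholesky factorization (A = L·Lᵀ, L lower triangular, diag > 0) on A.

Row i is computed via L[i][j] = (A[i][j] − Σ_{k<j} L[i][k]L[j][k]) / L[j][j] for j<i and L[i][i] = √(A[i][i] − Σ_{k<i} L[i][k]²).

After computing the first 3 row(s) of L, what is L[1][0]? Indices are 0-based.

Step 1: L[0][0] = √(9) = 3.
  L[1][0] = (9) / L[0][0] = 3.
Step 2: L[1][1] = √(4) = 2.
  L[2][0] = (-6) / L[0][0] = -2.
  L[2][1] = (4) / L[1][1] = 2.
Step 3: L[2][2] = √(16) = 4.

L[1][0] = 3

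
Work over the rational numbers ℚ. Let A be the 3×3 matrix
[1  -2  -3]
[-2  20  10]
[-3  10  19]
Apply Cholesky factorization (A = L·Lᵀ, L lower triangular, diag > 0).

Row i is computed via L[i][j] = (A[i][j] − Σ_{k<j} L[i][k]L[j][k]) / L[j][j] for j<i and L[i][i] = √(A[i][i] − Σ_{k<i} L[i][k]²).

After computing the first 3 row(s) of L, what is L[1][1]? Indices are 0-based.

L[1][1] = 4

Step 1: L[0][0] = √(1) = 1.
  L[1][0] = (-2) / L[0][0] = -2.
Step 2: L[1][1] = √(16) = 4.
  L[2][0] = (-3) / L[0][0] = -3.
  L[2][1] = (4) / L[1][1] = 1.
Step 3: L[2][2] = √(9) = 3.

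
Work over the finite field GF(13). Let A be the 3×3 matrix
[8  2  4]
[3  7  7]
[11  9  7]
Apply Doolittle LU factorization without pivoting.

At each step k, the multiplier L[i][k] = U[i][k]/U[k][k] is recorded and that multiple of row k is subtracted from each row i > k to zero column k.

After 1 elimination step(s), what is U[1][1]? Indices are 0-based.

[col 0] pivot 8
  R1 -= 2*R0 → (0, 3, 12)  (L[1][0] := 2)
  R2 -= 3*R0 → (0, 3, 8)  (L[2][0] := 3)

U[1][1] = 3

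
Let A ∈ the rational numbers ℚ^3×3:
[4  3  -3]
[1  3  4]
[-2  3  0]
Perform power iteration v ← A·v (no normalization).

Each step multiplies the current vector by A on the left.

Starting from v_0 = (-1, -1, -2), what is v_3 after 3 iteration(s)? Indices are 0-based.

v_3 = (-169, -296, -49)

v_0 = (-1, -1, -2).
v_1 = A·v_0 = (-1, -12, -1).
v_2 = A·v_1 = (-37, -41, -34).
v_3 = A·v_2 = (-169, -296, -49).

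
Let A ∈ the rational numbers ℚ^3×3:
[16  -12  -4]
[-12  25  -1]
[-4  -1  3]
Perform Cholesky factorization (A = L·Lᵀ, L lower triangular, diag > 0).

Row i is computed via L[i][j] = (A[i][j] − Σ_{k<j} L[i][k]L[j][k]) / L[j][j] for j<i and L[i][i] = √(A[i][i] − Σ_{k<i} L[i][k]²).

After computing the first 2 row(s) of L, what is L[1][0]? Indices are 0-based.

Step 1: L[0][0] = √(16) = 4.
  L[1][0] = (-12) / L[0][0] = -3.
Step 2: L[1][1] = √(16) = 4.

L[1][0] = -3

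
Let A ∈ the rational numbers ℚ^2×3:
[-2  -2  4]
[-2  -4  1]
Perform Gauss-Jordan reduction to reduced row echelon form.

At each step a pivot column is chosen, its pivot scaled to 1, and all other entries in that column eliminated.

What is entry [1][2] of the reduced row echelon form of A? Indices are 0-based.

pivot(0,0)=-2: scale R0 → (1, 1, -2)
  clear (1,0): R1 −= (-2)R0 → (0, -2, -3)
pivot(1,1)=-2: scale R1 → (0, 1, 3/2)
  clear (0,1): R0 −= (1)R1 → (1, 0, -7/2)

M[1][2] = 3/2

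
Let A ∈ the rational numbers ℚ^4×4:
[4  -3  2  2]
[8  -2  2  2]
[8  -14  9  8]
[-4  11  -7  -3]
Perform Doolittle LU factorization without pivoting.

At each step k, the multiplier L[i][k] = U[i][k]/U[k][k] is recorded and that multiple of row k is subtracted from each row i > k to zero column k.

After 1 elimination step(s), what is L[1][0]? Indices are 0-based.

L[1][0] = 2

k=0: U[0][0]=4
  eliminate (1,0): mult=2, new row 1: (0, 4, -2, -2); set L[1][0]=2
  eliminate (2,0): mult=2, new row 2: (0, -8, 5, 4); set L[2][0]=2
  eliminate (3,0): mult=-1, new row 3: (0, 8, -5, -1); set L[3][0]=-1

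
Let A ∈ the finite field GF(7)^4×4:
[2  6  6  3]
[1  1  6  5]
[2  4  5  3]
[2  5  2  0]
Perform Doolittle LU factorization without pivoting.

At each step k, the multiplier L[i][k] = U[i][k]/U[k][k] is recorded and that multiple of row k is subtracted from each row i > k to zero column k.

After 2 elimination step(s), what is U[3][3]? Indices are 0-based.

U[3][3] = 4

[col 0] pivot 2
  R1 -= 4*R0 → (0, 5, 3, 0)  (L[1][0] := 4)
  R2 -= 1*R0 → (0, 5, 6, 0)  (L[2][0] := 1)
  R3 -= 1*R0 → (0, 6, 3, 4)  (L[3][0] := 1)
[col 1] pivot 5
  R2 -= 1*R1 → (0, 0, 3, 0)  (L[2][1] := 1)
  R3 -= 4*R1 → (0, 0, 5, 4)  (L[3][1] := 4)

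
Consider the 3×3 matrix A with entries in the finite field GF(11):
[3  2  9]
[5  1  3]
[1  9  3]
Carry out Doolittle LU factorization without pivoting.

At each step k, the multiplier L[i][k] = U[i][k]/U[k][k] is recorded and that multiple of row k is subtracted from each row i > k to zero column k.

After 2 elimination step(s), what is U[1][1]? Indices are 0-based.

U[1][1] = 5

Step 1: pivot at (0,0) is 3.
  row1 ← row1 − (9)·row0  ⇒  L[1][0]=9, U row1=(0, 5, 10)
  row2 ← row2 − (4)·row0  ⇒  L[2][0]=4, U row2=(0, 1, 0)
Step 2: pivot at (1,1) is 5.
  row2 ← row2 − (9)·row1  ⇒  L[2][1]=9, U row2=(0, 0, 9)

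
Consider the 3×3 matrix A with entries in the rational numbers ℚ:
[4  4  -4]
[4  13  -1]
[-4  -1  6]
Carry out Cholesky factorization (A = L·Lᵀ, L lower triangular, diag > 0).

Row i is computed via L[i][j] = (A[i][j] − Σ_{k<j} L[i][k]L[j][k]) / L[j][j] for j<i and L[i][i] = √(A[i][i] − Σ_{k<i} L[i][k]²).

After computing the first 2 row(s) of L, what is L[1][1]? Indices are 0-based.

Step 1: L[0][0] = √(4) = 2.
  L[1][0] = (4) / L[0][0] = 2.
Step 2: L[1][1] = √(9) = 3.

L[1][1] = 3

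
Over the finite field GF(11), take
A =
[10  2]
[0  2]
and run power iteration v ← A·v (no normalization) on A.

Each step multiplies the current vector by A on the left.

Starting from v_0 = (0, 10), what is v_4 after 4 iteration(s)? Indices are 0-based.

v_0 = (0, 10).
v_1 = A·v_0 = (9, 9).
v_2 = A·v_1 = (9, 7).
v_3 = A·v_2 = (5, 3).
v_4 = A·v_3 = (1, 6).

v_4 = (1, 6)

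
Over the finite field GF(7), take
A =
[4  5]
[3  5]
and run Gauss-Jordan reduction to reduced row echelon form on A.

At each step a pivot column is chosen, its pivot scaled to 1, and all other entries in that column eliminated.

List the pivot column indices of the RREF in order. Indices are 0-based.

pivot columns: 0, 1

[1] R0 /= 4  ⇒  (1, 3)
     R1 -= 3·R0  ⇒  (0, 3)
[2] R1 /= 3  ⇒  (0, 1)
     R0 -= 3·R1  ⇒  (1, 0)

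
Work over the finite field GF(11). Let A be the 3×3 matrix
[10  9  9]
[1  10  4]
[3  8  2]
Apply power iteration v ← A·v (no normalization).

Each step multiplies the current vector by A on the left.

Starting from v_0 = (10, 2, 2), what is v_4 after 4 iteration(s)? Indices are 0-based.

v_0 = (10, 2, 2).
v_1 = A·v_0 = (4, 5, 6).
v_2 = A·v_1 = (7, 1, 9).
v_3 = A·v_2 = (6, 9, 3).
v_4 = A·v_3 = (3, 9, 8).

v_4 = (3, 9, 8)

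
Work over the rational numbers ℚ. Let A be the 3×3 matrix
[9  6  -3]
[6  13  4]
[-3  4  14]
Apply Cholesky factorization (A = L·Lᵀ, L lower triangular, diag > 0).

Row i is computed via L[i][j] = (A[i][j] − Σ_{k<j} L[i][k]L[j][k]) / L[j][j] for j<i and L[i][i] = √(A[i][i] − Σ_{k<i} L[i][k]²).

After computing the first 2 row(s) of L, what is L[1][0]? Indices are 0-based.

L[1][0] = 2

Step 1: L[0][0] = √(9) = 3.
  L[1][0] = (6) / L[0][0] = 2.
Step 2: L[1][1] = √(9) = 3.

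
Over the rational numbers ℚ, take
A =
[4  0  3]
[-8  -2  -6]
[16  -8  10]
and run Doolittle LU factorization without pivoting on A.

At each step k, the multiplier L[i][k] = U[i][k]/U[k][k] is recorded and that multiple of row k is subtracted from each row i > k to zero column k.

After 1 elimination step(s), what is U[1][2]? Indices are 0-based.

U[1][2] = 0

[col 0] pivot 4
  R1 -= -2*R0 → (0, -2, 0)  (L[1][0] := -2)
  R2 -= 4*R0 → (0, -8, -2)  (L[2][0] := 4)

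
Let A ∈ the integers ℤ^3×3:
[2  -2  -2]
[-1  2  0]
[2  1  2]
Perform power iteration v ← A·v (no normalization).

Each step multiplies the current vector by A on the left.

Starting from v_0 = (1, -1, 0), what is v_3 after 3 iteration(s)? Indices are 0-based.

v_0 = (1, -1, 0).
v_1 = A·v_0 = (4, -3, 1).
v_2 = A·v_1 = (12, -10, 7).
v_3 = A·v_2 = (30, -32, 28).

v_3 = (30, -32, 28)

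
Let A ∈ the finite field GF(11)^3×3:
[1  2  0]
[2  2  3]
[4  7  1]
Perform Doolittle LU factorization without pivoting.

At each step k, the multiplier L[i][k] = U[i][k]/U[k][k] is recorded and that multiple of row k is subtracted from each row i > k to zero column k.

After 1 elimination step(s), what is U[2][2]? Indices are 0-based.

U[2][2] = 1

k=0: U[0][0]=1
  eliminate (1,0): mult=2, new row 1: (0, 9, 3); set L[1][0]=2
  eliminate (2,0): mult=4, new row 2: (0, 10, 1); set L[2][0]=4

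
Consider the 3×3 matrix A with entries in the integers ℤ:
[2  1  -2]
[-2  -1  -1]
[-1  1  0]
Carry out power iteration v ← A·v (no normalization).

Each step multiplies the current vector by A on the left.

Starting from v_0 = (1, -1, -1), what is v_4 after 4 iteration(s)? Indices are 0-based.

v_0 = (1, -1, -1).
v_1 = A·v_0 = (3, 0, -2).
v_2 = A·v_1 = (10, -4, -3).
v_3 = A·v_2 = (22, -13, -14).
v_4 = A·v_3 = (59, -17, -35).

v_4 = (59, -17, -35)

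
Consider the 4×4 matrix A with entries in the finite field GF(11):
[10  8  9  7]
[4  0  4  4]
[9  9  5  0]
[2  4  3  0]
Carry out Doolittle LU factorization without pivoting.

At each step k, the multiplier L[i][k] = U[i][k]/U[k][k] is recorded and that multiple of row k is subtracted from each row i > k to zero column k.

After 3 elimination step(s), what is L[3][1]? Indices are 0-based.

[col 0] pivot 10
  R1 -= 7*R0 → (0, 10, 7, 10)  (L[1][0] := 7)
  R2 -= 2*R0 → (0, 4, 9, 8)  (L[2][0] := 2)
  R3 -= 9*R0 → (0, 9, 10, 3)  (L[3][0] := 9)
[col 1] pivot 10
  R2 -= 7*R1 → (0, 0, 4, 4)  (L[2][1] := 7)
  R3 -= 2*R1 → (0, 0, 7, 5)  (L[3][1] := 2)
[col 2] pivot 4
  R3 -= 10*R2 → (0, 0, 0, 9)  (L[3][2] := 10)

L[3][1] = 2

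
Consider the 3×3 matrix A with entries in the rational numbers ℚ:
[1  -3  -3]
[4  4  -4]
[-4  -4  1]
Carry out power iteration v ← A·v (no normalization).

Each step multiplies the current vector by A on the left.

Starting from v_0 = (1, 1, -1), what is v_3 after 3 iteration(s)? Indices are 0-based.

v_3 = (-89, 564, -381)

v_0 = (1, 1, -1).
v_1 = A·v_0 = (1, 12, -9).
v_2 = A·v_1 = (-8, 88, -61).
v_3 = A·v_2 = (-89, 564, -381).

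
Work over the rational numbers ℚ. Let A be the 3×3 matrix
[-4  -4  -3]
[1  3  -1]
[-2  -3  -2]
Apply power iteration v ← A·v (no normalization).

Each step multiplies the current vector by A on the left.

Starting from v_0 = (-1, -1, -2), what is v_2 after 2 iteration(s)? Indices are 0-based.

v_0 = (-1, -1, -2).
v_1 = A·v_0 = (14, -2, 9).
v_2 = A·v_1 = (-75, -1, -40).

v_2 = (-75, -1, -40)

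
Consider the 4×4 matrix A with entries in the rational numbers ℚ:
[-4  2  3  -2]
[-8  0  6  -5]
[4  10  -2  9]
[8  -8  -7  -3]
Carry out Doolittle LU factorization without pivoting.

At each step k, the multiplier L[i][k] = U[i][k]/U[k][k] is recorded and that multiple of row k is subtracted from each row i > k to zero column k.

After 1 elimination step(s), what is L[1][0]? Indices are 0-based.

Step 1: pivot at (0,0) is -4.
  row1 ← row1 − (2)·row0  ⇒  L[1][0]=2, U row1=(0, -4, 0, -1)
  row2 ← row2 − (-1)·row0  ⇒  L[2][0]=-1, U row2=(0, 12, 1, 7)
  row3 ← row3 − (-2)·row0  ⇒  L[3][0]=-2, U row3=(0, -4, -1, -7)

L[1][0] = 2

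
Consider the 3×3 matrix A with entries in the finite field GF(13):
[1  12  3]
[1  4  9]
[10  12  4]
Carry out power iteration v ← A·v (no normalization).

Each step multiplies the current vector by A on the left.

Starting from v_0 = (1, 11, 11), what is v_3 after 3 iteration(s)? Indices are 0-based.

v_3 = (4, 8, 9)

v_0 = (1, 11, 11).
v_1 = A·v_0 = (10, 1, 4).
v_2 = A·v_1 = (8, 11, 11).
v_3 = A·v_2 = (4, 8, 9).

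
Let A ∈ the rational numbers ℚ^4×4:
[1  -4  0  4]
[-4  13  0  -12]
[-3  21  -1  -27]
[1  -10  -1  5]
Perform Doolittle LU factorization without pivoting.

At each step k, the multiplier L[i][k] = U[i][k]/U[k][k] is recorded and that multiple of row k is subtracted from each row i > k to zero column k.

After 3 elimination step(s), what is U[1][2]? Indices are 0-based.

U[1][2] = 0

k=0: U[0][0]=1
  eliminate (1,0): mult=-4, new row 1: (0, -3, 0, 4); set L[1][0]=-4
  eliminate (2,0): mult=-3, new row 2: (0, 9, -1, -15); set L[2][0]=-3
  eliminate (3,0): mult=1, new row 3: (0, -6, -1, 1); set L[3][0]=1
k=1: U[1][1]=-3
  eliminate (2,1): mult=-3, new row 2: (0, 0, -1, -3); set L[2][1]=-3
  eliminate (3,1): mult=2, new row 3: (0, 0, -1, -7); set L[3][1]=2
k=2: U[2][2]=-1
  eliminate (3,2): mult=1, new row 3: (0, 0, 0, -4); set L[3][2]=1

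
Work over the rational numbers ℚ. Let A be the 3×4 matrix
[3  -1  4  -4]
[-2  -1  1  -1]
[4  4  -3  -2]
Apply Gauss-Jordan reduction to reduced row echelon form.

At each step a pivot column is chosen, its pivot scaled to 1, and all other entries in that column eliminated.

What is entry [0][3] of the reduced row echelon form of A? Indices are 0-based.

M[0][3] = 15/17

[1] R0 /= 3  ⇒  (1, -1/3, 4/3, -4/3)
     R1 -= -2·R0  ⇒  (0, -5/3, 11/3, -11/3)
     R2 -= 4·R0  ⇒  (0, 16/3, -25/3, 10/3)
[2] R1 /= -5/3  ⇒  (0, 1, -11/5, 11/5)
     R0 -= -1/3·R1  ⇒  (1, 0, 3/5, -3/5)
     R2 -= 16/3·R1  ⇒  (0, 0, 17/5, -42/5)
[3] R2 /= 17/5  ⇒  (0, 0, 1, -42/17)
     R0 -= 3/5·R2  ⇒  (1, 0, 0, 15/17)
     R1 -= -11/5·R2  ⇒  (0, 1, 0, -55/17)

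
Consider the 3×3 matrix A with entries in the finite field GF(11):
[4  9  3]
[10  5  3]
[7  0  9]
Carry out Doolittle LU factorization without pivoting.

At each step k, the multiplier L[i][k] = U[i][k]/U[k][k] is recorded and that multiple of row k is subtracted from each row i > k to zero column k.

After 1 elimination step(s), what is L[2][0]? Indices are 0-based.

k=0: U[0][0]=4
  eliminate (1,0): mult=8, new row 1: (0, 10, 1); set L[1][0]=8
  eliminate (2,0): mult=10, new row 2: (0, 9, 1); set L[2][0]=10

L[2][0] = 10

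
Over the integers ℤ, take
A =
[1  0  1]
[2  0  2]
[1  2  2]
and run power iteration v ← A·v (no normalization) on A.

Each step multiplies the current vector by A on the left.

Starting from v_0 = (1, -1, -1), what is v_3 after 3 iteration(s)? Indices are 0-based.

v_3 = (-9, -18, -27)

v_0 = (1, -1, -1).
v_1 = A·v_0 = (0, 0, -3).
v_2 = A·v_1 = (-3, -6, -6).
v_3 = A·v_2 = (-9, -18, -27).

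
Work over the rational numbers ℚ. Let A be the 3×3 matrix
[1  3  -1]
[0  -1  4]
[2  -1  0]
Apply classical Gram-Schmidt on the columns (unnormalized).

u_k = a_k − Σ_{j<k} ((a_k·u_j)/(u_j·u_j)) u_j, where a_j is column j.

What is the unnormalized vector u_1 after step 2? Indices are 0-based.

u_1 = (14/5, -1, -7/5)

Step 1: u_0 = a_0 = (1, 0, 2).
Step 2: u_1 = a_1 − (1/5)·u_0 = (14/5, -1, -7/5).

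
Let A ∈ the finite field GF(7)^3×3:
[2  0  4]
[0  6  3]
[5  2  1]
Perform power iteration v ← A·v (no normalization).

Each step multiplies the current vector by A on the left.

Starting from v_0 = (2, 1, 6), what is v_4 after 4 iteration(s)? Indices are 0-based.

v_4 = (2, 2, 6)

v_0 = (2, 1, 6).
v_1 = A·v_0 = (0, 3, 4).
v_2 = A·v_1 = (2, 2, 3).
v_3 = A·v_2 = (2, 0, 3).
v_4 = A·v_3 = (2, 2, 6).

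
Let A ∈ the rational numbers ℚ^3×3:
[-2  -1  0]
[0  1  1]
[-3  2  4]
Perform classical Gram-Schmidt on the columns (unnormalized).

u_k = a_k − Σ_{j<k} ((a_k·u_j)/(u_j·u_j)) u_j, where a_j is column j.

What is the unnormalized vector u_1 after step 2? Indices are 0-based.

Step 1: u_0 = a_0 = (-2, 0, -3).
Step 2: u_1 = a_1 − (-4/13)·u_0 = (-21/13, 1, 14/13).

u_1 = (-21/13, 1, 14/13)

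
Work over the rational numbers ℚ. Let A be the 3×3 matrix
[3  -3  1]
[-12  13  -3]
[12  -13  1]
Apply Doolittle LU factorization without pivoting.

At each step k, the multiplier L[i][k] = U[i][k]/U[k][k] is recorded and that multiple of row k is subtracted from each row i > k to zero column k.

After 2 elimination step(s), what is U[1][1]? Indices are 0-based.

[col 0] pivot 3
  R1 -= -4*R0 → (0, 1, 1)  (L[1][0] := -4)
  R2 -= 4*R0 → (0, -1, -3)  (L[2][0] := 4)
[col 1] pivot 1
  R2 -= -1*R1 → (0, 0, -2)  (L[2][1] := -1)

U[1][1] = 1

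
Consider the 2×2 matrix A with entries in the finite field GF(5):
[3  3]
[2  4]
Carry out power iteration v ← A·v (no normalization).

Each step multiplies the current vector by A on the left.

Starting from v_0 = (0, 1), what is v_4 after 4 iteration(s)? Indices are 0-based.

v_4 = (2, 3)

v_0 = (0, 1).
v_1 = A·v_0 = (3, 4).
v_2 = A·v_1 = (1, 2).
v_3 = A·v_2 = (4, 0).
v_4 = A·v_3 = (2, 3).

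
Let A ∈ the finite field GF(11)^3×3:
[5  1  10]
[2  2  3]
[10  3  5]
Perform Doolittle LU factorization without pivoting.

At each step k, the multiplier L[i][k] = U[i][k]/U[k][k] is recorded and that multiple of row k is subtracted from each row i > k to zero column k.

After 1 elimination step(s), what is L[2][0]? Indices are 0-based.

L[2][0] = 2

Step 1: pivot at (0,0) is 5.
  row1 ← row1 − (7)·row0  ⇒  L[1][0]=7, U row1=(0, 6, 10)
  row2 ← row2 − (2)·row0  ⇒  L[2][0]=2, U row2=(0, 1, 7)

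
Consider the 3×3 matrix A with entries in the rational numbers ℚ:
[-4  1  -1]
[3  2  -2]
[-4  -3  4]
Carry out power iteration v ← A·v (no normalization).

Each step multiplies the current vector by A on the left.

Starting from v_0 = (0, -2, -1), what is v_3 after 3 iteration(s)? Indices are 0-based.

v_3 = (-29, -58, 105)

v_0 = (0, -2, -1).
v_1 = A·v_0 = (-1, -2, 2).
v_2 = A·v_1 = (0, -11, 18).
v_3 = A·v_2 = (-29, -58, 105).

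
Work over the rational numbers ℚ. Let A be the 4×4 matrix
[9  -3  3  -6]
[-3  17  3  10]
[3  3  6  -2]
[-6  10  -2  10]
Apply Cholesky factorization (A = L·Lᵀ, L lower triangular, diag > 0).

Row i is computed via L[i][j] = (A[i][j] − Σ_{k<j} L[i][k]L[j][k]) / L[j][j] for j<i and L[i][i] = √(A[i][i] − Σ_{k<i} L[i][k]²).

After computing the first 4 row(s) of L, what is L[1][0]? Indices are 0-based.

Step 1: L[0][0] = √(9) = 3.
  L[1][0] = (-3) / L[0][0] = -1.
Step 2: L[1][1] = √(16) = 4.
  L[2][0] = (3) / L[0][0] = 1.
  L[2][1] = (4) / L[1][1] = 1.
Step 3: L[2][2] = √(4) = 2.
  L[3][0] = (-6) / L[0][0] = -2.
  L[3][1] = (8) / L[1][1] = 2.
  L[3][2] = (-2) / L[2][2] = -1.
Step 4: L[3][3] = √(1) = 1.

L[1][0] = -1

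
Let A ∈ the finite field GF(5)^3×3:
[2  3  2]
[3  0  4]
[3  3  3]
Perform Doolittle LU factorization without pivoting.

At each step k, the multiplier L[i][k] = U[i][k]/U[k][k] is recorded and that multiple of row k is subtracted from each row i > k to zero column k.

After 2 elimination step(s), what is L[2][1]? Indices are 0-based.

L[2][1] = 2

Step 1: pivot at (0,0) is 2.
  row1 ← row1 − (4)·row0  ⇒  L[1][0]=4, U row1=(0, 3, 1)
  row2 ← row2 − (4)·row0  ⇒  L[2][0]=4, U row2=(0, 1, 0)
Step 2: pivot at (1,1) is 3.
  row2 ← row2 − (2)·row1  ⇒  L[2][1]=2, U row2=(0, 0, 3)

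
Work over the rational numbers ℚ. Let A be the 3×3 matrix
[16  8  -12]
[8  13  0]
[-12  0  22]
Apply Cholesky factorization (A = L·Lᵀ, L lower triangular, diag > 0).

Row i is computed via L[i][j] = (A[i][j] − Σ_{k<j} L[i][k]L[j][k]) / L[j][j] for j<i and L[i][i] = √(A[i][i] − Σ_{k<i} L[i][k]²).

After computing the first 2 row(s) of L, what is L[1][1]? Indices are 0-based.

L[1][1] = 3

Step 1: L[0][0] = √(16) = 4.
  L[1][0] = (8) / L[0][0] = 2.
Step 2: L[1][1] = √(9) = 3.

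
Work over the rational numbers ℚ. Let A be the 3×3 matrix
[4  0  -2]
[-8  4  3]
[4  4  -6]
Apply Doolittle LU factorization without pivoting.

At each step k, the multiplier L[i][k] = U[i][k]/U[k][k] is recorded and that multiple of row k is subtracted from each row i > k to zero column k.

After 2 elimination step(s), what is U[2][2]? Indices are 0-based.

k=0: U[0][0]=4
  eliminate (1,0): mult=-2, new row 1: (0, 4, -1); set L[1][0]=-2
  eliminate (2,0): mult=1, new row 2: (0, 4, -4); set L[2][0]=1
k=1: U[1][1]=4
  eliminate (2,1): mult=1, new row 2: (0, 0, -3); set L[2][1]=1

U[2][2] = -3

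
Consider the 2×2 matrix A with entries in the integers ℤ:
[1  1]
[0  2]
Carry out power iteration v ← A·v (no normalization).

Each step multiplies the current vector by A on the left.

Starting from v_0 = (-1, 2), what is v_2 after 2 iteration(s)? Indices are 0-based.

v_0 = (-1, 2).
v_1 = A·v_0 = (1, 4).
v_2 = A·v_1 = (5, 8).

v_2 = (5, 8)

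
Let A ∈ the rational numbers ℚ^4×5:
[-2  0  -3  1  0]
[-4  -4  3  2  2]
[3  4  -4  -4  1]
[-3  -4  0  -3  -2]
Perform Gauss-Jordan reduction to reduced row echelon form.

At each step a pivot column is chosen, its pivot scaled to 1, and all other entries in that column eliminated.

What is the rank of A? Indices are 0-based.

rank = 4

step 1: normalize row 0 (÷-2) = (1, 0, 3/2, -1/2, 0)
  row 1: subtract -4×row0 = (0, -4, 9, 0, 2)
  row 2: subtract 3×row0 = (0, 4, -17/2, -5/2, 1)
  row 3: subtract -3×row0 = (0, -4, 9/2, -9/2, -2)
step 2: normalize row 1 (÷-4) = (0, 1, -9/4, 0, -1/2)
  row 2: subtract 4×row1 = (0, 0, 1/2, -5/2, 3)
  row 3: subtract -4×row1 = (0, 0, -9/2, -9/2, -4)
step 3: normalize row 2 (÷1/2) = (0, 0, 1, -5, 6)
  row 0: subtract 3/2×row2 = (1, 0, 0, 7, -9)
  row 1: subtract -9/4×row2 = (0, 1, 0, -45/4, 13)
  row 3: subtract -9/2×row2 = (0, 0, 0, -27, 23)
step 4: normalize row 3 (÷-27) = (0, 0, 0, 1, -23/27)
  row 0: subtract 7×row3 = (1, 0, 0, 0, -82/27)
  row 1: subtract -45/4×row3 = (0, 1, 0, 0, 41/12)
  row 2: subtract -5×row3 = (0, 0, 1, 0, 47/27)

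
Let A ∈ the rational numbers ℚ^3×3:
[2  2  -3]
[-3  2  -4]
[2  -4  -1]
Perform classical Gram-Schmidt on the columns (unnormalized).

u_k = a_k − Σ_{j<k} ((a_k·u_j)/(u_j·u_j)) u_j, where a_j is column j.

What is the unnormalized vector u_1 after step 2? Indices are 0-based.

u_1 = (54/17, 4/17, -48/17)

Step 1: u_0 = a_0 = (2, -3, 2).
Step 2: u_1 = a_1 − (-10/17)·u_0 = (54/17, 4/17, -48/17).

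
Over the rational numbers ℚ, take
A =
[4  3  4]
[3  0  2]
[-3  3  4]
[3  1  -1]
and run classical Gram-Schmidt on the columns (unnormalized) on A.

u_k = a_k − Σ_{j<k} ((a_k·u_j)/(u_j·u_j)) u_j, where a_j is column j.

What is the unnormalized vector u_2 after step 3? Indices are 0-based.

u_2 = (303/781, 1577/781, 268/781, -1713/781)

Step 1: u_0 = a_0 = (4, 3, -3, 3).
Step 2: u_1 = a_1 − (6/43)·u_0 = (105/43, -18/43, 147/43, 25/43).
Step 3: u_2 = a_2 − (7/43)·u_0 − (947/781)·u_1 = (303/781, 1577/781, 268/781, -1713/781).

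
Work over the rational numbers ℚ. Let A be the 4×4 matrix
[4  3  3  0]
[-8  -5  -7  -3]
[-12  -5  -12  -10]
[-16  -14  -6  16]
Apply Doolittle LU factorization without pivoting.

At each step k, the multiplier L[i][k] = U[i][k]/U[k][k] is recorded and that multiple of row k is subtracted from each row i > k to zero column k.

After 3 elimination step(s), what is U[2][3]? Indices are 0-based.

U[2][3] = 2

[col 0] pivot 4
  R1 -= -2*R0 → (0, 1, -1, -3)  (L[1][0] := -2)
  R2 -= -3*R0 → (0, 4, -3, -10)  (L[2][0] := -3)
  R3 -= -4*R0 → (0, -2, 6, 16)  (L[3][0] := -4)
[col 1] pivot 1
  R2 -= 4*R1 → (0, 0, 1, 2)  (L[2][1] := 4)
  R3 -= -2*R1 → (0, 0, 4, 10)  (L[3][1] := -2)
[col 2] pivot 1
  R3 -= 4*R2 → (0, 0, 0, 2)  (L[3][2] := 4)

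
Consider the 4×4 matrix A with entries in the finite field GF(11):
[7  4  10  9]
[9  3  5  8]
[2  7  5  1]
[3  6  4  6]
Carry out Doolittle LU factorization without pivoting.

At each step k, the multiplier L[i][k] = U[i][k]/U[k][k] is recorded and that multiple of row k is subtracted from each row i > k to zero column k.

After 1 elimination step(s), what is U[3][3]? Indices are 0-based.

U[3][3] = 10

k=0: U[0][0]=7
  eliminate (1,0): mult=6, new row 1: (0, 1, 0, 9); set L[1][0]=6
  eliminate (2,0): mult=5, new row 2: (0, 9, 10, 0); set L[2][0]=5
  eliminate (3,0): mult=2, new row 3: (0, 9, 6, 10); set L[3][0]=2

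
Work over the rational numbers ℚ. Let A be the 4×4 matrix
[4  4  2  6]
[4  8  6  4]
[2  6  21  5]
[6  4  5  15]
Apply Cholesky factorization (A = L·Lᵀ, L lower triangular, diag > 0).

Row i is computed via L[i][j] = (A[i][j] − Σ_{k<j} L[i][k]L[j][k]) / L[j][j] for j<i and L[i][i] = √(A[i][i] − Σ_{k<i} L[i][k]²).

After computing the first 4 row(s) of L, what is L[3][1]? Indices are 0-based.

L[3][1] = -1

Step 1: L[0][0] = √(4) = 2.
  L[1][0] = (4) / L[0][0] = 2.
Step 2: L[1][1] = √(4) = 2.
  L[2][0] = (2) / L[0][0] = 1.
  L[2][1] = (4) / L[1][1] = 2.
Step 3: L[2][2] = √(16) = 4.
  L[3][0] = (6) / L[0][0] = 3.
  L[3][1] = (-2) / L[1][1] = -1.
  L[3][2] = (4) / L[2][2] = 1.
Step 4: L[3][3] = √(4) = 2.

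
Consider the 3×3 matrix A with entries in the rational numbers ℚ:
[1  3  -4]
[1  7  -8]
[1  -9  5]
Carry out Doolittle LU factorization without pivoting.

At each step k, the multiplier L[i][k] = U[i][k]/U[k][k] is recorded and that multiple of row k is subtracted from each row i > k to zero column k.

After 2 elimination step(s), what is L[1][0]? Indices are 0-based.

k=0: U[0][0]=1
  eliminate (1,0): mult=1, new row 1: (0, 4, -4); set L[1][0]=1
  eliminate (2,0): mult=1, new row 2: (0, -12, 9); set L[2][0]=1
k=1: U[1][1]=4
  eliminate (2,1): mult=-3, new row 2: (0, 0, -3); set L[2][1]=-3

L[1][0] = 1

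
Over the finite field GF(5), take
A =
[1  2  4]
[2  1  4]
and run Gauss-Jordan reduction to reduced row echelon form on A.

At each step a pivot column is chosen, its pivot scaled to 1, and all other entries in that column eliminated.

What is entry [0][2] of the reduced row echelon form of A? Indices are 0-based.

step 1: normalize row 0 (÷1) = (1, 2, 4)
  row 1: subtract 2×row0 = (0, 2, 1)
step 2: normalize row 1 (÷2) = (0, 1, 3)
  row 0: subtract 2×row1 = (1, 0, 3)

M[0][2] = 3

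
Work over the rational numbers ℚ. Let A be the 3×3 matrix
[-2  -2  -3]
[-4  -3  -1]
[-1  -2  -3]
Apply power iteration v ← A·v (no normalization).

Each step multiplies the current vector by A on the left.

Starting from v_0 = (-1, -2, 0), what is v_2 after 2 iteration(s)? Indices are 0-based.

v_0 = (-1, -2, 0).
v_1 = A·v_0 = (6, 10, 5).
v_2 = A·v_1 = (-47, -59, -41).

v_2 = (-47, -59, -41)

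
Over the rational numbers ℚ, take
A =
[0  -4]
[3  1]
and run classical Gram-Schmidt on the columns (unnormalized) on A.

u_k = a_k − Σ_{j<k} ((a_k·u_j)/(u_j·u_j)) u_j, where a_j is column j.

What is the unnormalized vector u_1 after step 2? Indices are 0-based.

u_1 = (-4, 0)

Step 1: u_0 = a_0 = (0, 3).
Step 2: u_1 = a_1 − (1/3)·u_0 = (-4, 0).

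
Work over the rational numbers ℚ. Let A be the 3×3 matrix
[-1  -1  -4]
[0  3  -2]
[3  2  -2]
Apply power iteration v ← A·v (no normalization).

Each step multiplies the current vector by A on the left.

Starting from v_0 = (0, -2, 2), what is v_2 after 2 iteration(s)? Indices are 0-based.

v_2 = (48, -14, -22)

v_0 = (0, -2, 2).
v_1 = A·v_0 = (-6, -10, -8).
v_2 = A·v_1 = (48, -14, -22).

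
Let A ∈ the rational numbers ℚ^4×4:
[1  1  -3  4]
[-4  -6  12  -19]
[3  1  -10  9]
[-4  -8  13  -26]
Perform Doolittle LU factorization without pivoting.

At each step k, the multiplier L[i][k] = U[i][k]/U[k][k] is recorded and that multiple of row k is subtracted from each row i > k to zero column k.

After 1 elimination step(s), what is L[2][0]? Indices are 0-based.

[col 0] pivot 1
  R1 -= -4*R0 → (0, -2, 0, -3)  (L[1][0] := -4)
  R2 -= 3*R0 → (0, -2, -1, -3)  (L[2][0] := 3)
  R3 -= -4*R0 → (0, -4, 1, -10)  (L[3][0] := -4)

L[2][0] = 3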